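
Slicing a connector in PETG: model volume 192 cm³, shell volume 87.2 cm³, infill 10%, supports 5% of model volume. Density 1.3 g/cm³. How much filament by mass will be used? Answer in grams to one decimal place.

139.5 g

Volume inside the shell = 192 − 87.2 = 104.8 cm³.
Deposited infill: 0.10 × 104.8 → 10.48 cm³.
Support: 0.05 × 192 → 9.6 cm³.
Total printed volume: 87.2 + 10.48 + 9.6 → 107.28 cm³.
Mass = 107.28 × 1.3 = 139.464 g.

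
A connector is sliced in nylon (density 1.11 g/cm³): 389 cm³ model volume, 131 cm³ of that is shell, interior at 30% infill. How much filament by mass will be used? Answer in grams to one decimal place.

Interior volume = 389 − 131 = 258 cm³.
Infill volume = 0.30 × 258, so 77.4 cm³.
Total extruded: 131 + 77.4 → 208.4 cm³.
Mass: 208.4 × 1.11 → 231.324 g.

231.3 g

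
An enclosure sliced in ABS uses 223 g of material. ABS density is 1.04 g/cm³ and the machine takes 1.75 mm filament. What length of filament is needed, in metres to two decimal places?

89.15 m

Extruded volume: 223/1.04 = 214.4231 cm³ (214423.1 mm³).
A = π r² = π × 0.875² = 2.4053 mm².
Length = 214423.1 / 2.4053 = 89146.09 mm = 89.15 m.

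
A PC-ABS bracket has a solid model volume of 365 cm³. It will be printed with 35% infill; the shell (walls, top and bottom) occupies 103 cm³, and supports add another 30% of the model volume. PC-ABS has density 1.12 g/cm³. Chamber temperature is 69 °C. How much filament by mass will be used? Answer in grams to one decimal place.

Infill region = 365 − 103 = 262 cm³.
Infill volume = 0.35 × 262 = 91.7 cm³.
Support = 0.30 × 365, so 109.5 cm³.
Total extruded = 103 + 91.7 + 109.5 = 304.2 cm³.
Mass = 304.2 × 1.12, so 340.704 g.

340.7 g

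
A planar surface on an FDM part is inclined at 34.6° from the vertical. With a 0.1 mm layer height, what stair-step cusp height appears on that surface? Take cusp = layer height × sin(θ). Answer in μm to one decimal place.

56.8 μm

sin(34.6°) = 0.5678, so cusp = 0.1 × 0.5678 = 0.05678 mm → 56.8 μm.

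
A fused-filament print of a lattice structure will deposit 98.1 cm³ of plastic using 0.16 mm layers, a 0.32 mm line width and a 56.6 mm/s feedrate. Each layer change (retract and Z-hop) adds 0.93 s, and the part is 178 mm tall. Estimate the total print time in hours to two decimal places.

Bead cross-section: 0.16 × 0.32 → 0.0512 mm².
Toolpath length = 98.1 cm³ / 0.0512 mm² = 98100 / 0.0512 = 1916015.6 mm.
Print-move time: 1916015.6 / 56.6 → 33851.9 s.
Layer count = ceil(178 / 0.16) = 1113.
Layer-change overhead = 1113 × 0.93 = 1035.09 s.
Altogether 33851.9 + 1035.09 = 34886.99 s, i.e. 9.69 hours.

9.69 hours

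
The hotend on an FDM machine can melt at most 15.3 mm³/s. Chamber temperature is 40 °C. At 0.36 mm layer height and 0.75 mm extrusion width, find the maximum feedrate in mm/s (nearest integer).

57 mm/s

Bead cross-section = 0.36 × 0.75, so 0.27 mm².
v_max = Q/A = 15.3/0.27 = 56.67 mm/s → 57 mm/s.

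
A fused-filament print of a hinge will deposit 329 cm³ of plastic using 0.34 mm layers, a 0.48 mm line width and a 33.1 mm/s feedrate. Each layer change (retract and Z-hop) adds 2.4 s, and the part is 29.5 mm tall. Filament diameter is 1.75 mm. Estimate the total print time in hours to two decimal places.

16.98 hours

Line area: 0.34 × 0.48 → 0.1632 mm².
Toolpath length = 329 cm³ / 0.1632 mm² = 329000 / 0.1632 = 2015931.4 mm.
Extrusion time = 2015931.4 / 33.1 = 60904.3 s.
Layer count = ceil(29.5 / 0.34) = 87.
Non-print overhead = 87 × 2.4, so 208.8 s.
Altogether 60904.3 + 208.8 = 61113.1 s, i.e. 16.98 hours.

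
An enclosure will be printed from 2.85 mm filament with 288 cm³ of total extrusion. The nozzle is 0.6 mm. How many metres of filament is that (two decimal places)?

45.15 m

A = π r² = π × 1.425² = 6.3794 mm².
L = 288000 mm³ / 6.3794 mm² = 45145.31 mm, i.e. 45.15 m.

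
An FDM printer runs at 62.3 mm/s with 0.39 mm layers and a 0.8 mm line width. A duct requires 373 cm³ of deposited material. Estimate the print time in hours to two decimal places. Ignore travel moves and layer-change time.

Bead cross-section: 0.39 × 0.8 → 0.312 mm².
Total extruded path = 373000/0.312 = 1195512.8 mm.
Print-move time = 1195512.8 / 62.3 = 19189.6 s.
That's 19189.6 s → 5.33 hours.

5.33 hours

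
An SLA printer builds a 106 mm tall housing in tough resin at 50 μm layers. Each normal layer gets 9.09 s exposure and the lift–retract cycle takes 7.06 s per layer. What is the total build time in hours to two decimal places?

Number of layers: 106 / 0.05 → 2120 (rounded up).
Each layer takes = 9.09 + 7.06 = 16.15 s.
Build time: 2120 × 16.15 s = 34238 s, i.e. 9.51 hours.

9.51 hours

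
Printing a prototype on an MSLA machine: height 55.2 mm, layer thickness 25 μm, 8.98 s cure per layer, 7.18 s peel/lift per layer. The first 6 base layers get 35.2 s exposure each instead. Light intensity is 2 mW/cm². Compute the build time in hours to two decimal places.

Layer count = ceil(55.2 / 0.025) = 2208.
Base layers = 6 × (35.2 + 7.18), so 254.28 s.
Remaining layers = 2202 × (8.98 + 7.18) = 35584.32 s.
Sum: 254.28 + 35584.32 = 35838.6 s → 9.96 hours.

9.96 hours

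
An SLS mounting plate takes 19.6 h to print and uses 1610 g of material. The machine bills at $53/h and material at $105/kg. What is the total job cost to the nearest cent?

$1207.85

Machine-time cost: 53 × 19.6 → $1038.80.
Material cost = 105 × 1610/1000 = $169.05.
Job cost: 1038.80 + 169.05 = $1207.85.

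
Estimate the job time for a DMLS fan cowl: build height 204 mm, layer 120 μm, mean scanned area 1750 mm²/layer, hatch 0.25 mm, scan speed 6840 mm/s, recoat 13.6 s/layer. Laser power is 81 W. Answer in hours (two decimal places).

Number of layers: 204 / 0.12 → 1700 (rounded up).
Scan path per layer = 1750 / 0.25, so 7000 mm.
Scan time per layer: 7000 / 6840 → 1.0234 s.
Per-layer time = 1.0234 + 13.6, so 14.6234 s.
Build time = 1700 × 14.6234 = 24859.78 s = 6.91 hours.

6.91 hours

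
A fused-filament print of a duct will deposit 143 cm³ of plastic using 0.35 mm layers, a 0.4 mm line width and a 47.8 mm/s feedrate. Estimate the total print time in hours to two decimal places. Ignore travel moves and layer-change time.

Bead cross-section = 0.35 × 0.4, so 0.14 mm².
Toolpath length = 143 cm³ / 0.14 mm² = 143000 / 0.14 = 1021428.6 mm.
Time extruding: 1021428.6 / 47.8 → 21368.8 s.
Converting: 21368.8 s = 5.94 hours.

5.94 hours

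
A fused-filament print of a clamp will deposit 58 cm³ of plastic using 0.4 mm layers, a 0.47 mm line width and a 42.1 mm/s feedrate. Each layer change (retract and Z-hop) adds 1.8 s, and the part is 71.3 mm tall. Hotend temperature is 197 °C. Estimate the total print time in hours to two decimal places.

2.13 hours

Extrusion cross-section = 0.4 × 0.47 = 0.188 mm².
Toolpath length = 58 cm³ / 0.188 mm² = 58000 / 0.188 = 308510.6 mm.
Print-move time: 308510.6 / 42.1 → 7328 s.
Layers = ⌈71.3/0.4⌉ = 179.
Non-print overhead = 179 × 1.8, so 322.2 s.
Total = 7328 + 322.2 = 7650.2 s = 2.13 hours.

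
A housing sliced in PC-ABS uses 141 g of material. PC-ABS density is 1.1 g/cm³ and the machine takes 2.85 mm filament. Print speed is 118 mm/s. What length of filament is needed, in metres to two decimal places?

Extruded volume: 141/1.1 = 128.1818 cm³ (128181.8 mm³).
A = π r² = π × 1.425² = 6.3794 mm².
L = V/A = 128181.8/6.3794 = 20093.08 mm → 20.09 m.

20.09 m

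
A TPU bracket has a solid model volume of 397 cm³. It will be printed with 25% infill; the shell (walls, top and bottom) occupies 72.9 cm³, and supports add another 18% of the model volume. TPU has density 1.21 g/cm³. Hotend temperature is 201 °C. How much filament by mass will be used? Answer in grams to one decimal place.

Infill region = 397 − 72.9, so 324.1 cm³.
Deposited infill: 0.25 × 324.1 → 81.025 cm³.
Support = 0.18 × 397 = 71.46 cm³.
Total extruded: 72.9 + 81.025 + 71.46 → 225.385 cm³.
Mass = 225.385 × 1.21 = 272.71585 g.

272.7 g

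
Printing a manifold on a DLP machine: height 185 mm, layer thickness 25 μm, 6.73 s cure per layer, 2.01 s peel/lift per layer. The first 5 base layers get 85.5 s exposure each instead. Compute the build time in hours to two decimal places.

18.07 hours

Layer count = ceil(185 / 0.025) = 7400.
Base layers = 5 × (85.5 + 2.01), so 437.55 s.
Regular layers = 7395 × (6.73 + 2.01) = 64632.3 s.
Sum: 437.55 + 64632.3 = 65069.85 s → 18.07 hours.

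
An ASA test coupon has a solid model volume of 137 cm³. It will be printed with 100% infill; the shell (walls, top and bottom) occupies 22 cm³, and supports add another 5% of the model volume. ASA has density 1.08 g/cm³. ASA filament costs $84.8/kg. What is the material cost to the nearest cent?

$13.17

Volume inside the shell = 137 − 22, so 115 cm³.
Infill deposited: 1.00 × 115 → 115 cm³.
Support = 0.05 × 137 = 6.85 cm³.
Total extruded: 22 + 115 + 6.85 → 143.85 cm³.
Mass: 143.85 × 1.08 → 155.358 g.
At $84.8/kg: 155.358/1000 × 84.8 = $13.17.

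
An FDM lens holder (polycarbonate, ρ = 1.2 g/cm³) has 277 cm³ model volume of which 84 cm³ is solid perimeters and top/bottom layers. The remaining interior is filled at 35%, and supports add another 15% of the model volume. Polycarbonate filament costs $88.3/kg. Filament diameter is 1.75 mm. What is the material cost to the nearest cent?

$20.46

Interior volume: 277 − 84 → 193 cm³.
Infill volume = 0.35 × 193, so 67.55 cm³.
Support = 0.15 × 277, so 41.55 cm³.
Total printed volume = 84 + 67.55 + 41.55, so 193.1 cm³.
Mass = 193.1 × 1.2 = 231.72 g.
Cost = 231.72 g / 1000 × $88.3/kg = $20.46.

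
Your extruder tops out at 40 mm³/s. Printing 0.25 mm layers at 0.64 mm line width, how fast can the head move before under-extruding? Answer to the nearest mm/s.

250 mm/s

Extrusion cross-section: 0.25 × 0.64 → 0.16 mm².
v_max = Q/A = 40/0.16 = 250.00 mm/s → 250 mm/s.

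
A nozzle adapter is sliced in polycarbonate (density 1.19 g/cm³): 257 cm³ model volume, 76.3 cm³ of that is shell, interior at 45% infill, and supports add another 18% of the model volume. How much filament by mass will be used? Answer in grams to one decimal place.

Interior volume = 257 − 76.3 = 180.7 cm³.
Deposited infill = 0.45 × 180.7 = 81.315 cm³.
Support: 0.18 × 257 → 46.26 cm³.
Total printed volume: 76.3 + 81.315 + 46.26 → 203.875 cm³.
Mass = 203.875 × 1.19, so 242.61125 g.

242.6 g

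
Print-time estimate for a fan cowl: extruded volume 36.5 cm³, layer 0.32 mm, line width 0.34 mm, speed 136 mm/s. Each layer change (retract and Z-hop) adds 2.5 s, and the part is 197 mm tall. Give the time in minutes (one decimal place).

66.8 minutes

Bead cross-section = 0.32 × 0.34, so 0.1088 mm².
Toolpath length = 36.5 cm³ / 0.1088 mm² = 36500 / 0.1088 = 335477.9 mm.
Time extruding: 335477.9 / 136 → 2466.7 s.
Number of layers: 197 / 0.32 → 616 (rounded up).
Z-hop total: 616 × 2.5 → 1540 s.
Altogether 2466.7 + 1540 = 4006.7 s, i.e. 66.8 minutes.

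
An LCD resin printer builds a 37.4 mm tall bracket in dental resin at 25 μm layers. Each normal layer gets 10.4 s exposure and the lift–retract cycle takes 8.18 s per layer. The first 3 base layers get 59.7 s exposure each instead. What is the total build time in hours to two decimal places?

Layers = ⌈37.4/0.025⌉ = 1496.
Bottom layers = 3 × (59.7 + 8.18), so 203.64 s.
Normal layers = 1493 × (10.4 + 8.18) = 27739.94 s.
Sum: 203.64 + 27739.94 = 27943.58 s → 7.76 hours.

7.76 hours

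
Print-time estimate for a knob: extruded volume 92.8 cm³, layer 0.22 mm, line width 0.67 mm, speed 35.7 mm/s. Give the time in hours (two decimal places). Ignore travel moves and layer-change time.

Bead cross-section: 0.22 × 0.67 → 0.1474 mm².
Toolpath length = 92.8 cm³ / 0.1474 mm² = 92800 / 0.1474 = 629579.4 mm.
Print-move time = 629579.4 / 35.7 = 17635.3 s.
Converting: 17635.3 s = 4.90 hours.

4.90 hours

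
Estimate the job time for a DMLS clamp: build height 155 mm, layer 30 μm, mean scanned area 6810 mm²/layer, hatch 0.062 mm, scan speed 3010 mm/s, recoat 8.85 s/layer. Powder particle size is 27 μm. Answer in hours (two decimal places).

Layers = ⌈155/0.03⌉ = 5167.
Per-layer scan distance = 6810 / 0.062 = 109838.7 mm.
Laser time per layer = 109838.7 / 3010, so 36.4913 s.
Per-layer time = 36.4913 + 8.85, so 45.3413 s.
Build time = 5167 × 45.3413 = 234278.4971 s = 65.08 hours.

65.08 hours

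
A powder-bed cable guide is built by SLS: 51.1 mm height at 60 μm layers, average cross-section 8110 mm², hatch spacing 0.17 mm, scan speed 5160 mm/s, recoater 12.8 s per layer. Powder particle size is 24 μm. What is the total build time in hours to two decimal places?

5.22 hours

Layers = ⌈51.1/0.06⌉ = 852.
Scan path per layer = 8110 / 0.17 = 47705.9 mm.
Scan time per layer: 47705.9 / 5160 → 9.2453 s.
Layer cycle: 9.2453 + 12.8 → 22.0453 s.
852 layers × 22.0453 s/layer = 18782.5956 s, i.e. 5.22 hours.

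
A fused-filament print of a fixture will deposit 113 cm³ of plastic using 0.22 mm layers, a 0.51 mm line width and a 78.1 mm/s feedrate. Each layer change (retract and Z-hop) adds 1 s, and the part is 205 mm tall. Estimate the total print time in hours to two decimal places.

3.84 hours

Bead cross-section: 0.22 × 0.51 → 0.1122 mm².
Total extruded path = 113000/0.1122 = 1007130.1 mm.
Time extruding: 1007130.1 / 78.1 → 12895.4 s.
Layers = ⌈205/0.22⌉ = 932.
Layer-change overhead = 932 × 1 = 932 s.
Total = 12895.4 + 932 = 13827.4 s = 3.84 hours.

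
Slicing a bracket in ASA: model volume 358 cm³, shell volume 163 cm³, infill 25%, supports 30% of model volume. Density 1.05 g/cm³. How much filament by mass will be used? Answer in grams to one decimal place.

335.1 g

Interior volume = 358 − 163 = 195 cm³.
Infill deposited = 0.25 × 195, so 48.75 cm³.
Support = 0.30 × 358 = 107.4 cm³.
Total printed volume = 163 + 48.75 + 107.4 = 319.15 cm³.
Mass = 319.15 × 1.05, so 335.1075 g.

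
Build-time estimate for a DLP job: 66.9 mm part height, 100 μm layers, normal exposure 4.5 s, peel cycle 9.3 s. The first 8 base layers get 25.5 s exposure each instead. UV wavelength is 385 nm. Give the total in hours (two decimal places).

Layers = ⌈66.9/0.1⌉ = 669.
Bottom layers: 8 × (25.5 + 9.3) → 278.4 s.
Regular layers: 661 × (4.5 + 9.3) → 9121.8 s.
Sum: 278.4 + 9121.8 = 9400.2 s → 2.61 hours.

2.61 hours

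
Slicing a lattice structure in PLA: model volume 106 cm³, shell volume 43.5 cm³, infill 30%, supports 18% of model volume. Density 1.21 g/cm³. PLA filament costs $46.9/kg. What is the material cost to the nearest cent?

Volume inside the shell: 106 − 43.5 → 62.5 cm³.
Infill deposited: 0.30 × 62.5 → 18.75 cm³.
Support: 0.18 × 106 → 19.08 cm³.
Total extruded: 43.5 + 18.75 + 19.08 → 81.33 cm³.
Mass: 81.33 × 1.21 → 98.4093 g.
At $46.9/kg: 98.4093/1000 × 46.9 = $4.62.

$4.62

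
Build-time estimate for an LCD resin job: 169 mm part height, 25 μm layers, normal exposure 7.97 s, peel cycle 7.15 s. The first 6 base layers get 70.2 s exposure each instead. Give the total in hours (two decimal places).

Number of layers: 169 / 0.025 → 6760 (rounded up).
Bottom layers = 6 × (70.2 + 7.15), so 464.1 s.
Regular layers = 6754 × (7.97 + 7.15), so 102120.48 s.
Sum: 464.1 + 102120.48 = 102584.58 s → 28.50 hours.

28.50 hours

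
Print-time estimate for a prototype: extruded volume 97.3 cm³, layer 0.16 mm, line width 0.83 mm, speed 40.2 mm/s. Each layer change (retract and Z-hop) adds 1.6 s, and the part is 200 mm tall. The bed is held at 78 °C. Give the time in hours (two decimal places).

5.62 hours

Bead cross-section = 0.16 × 0.83, so 0.1328 mm².
Total extruded path = 97300/0.1328 = 732680.7 mm.
Extrusion time = 732680.7 / 40.2 = 18225.9 s.
Layer count = ceil(200 / 0.16) = 1250.
Layer-change overhead = 1250 × 1.6, so 2000 s.
Altogether 18225.9 + 2000 = 20225.9 s, i.e. 5.62 hours.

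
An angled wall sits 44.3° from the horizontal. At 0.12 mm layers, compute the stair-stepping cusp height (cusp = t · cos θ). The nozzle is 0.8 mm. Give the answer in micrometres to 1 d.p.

h_c = t·cos θ = 0.12 × 0.7157 = 0.085884 mm (85.9 μm).

85.9 μm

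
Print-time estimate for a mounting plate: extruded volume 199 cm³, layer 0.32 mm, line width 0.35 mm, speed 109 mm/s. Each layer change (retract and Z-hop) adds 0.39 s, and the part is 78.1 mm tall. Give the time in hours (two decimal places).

Bead cross-section = 0.32 × 0.35, so 0.112 mm².
Total extruded path = 199000/0.112 = 1776785.7 mm.
Print-move time: 1776785.7 / 109 → 16300.8 s.
Layer count = ceil(78.1 / 0.32) = 245.
Layer-change overhead = 245 × 0.39 = 95.55 s.
Altogether 16300.8 + 95.55 = 16396.35 s, i.e. 4.55 hours.

4.55 hours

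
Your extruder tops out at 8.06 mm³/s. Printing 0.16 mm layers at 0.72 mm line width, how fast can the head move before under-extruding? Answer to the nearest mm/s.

70 mm/s

Bead cross-section: 0.16 × 0.72 → 0.1152 mm².
v_max = Q/A = 8.06/0.1152 = 69.97 mm/s → 70 mm/s.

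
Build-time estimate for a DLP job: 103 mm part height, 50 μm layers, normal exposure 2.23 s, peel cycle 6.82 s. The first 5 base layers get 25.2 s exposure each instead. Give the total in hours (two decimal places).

Layer count = ceil(103 / 0.05) = 2060.
Burn-in layers: 5 × (25.2 + 6.82) → 160.1 s.
Regular layers = 2055 × (2.23 + 6.82), so 18597.75 s.
Sum: 160.1 + 18597.75 = 18757.85 s → 5.21 hours.

5.21 hours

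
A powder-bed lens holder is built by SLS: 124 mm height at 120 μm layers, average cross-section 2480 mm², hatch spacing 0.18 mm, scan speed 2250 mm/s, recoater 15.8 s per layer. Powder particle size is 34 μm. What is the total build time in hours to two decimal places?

Layers = ⌈124/0.12⌉ = 1034.
Scan path per layer = 2480 / 0.18 = 13777.8 mm.
Laser time per layer = 13777.8 / 2250, so 6.1235 s.
Time per layer = 6.1235 + 15.8 = 21.9235 s.
1034 layers × 21.9235 s/layer = 22668.899 s, i.e. 6.30 hours.

6.30 hours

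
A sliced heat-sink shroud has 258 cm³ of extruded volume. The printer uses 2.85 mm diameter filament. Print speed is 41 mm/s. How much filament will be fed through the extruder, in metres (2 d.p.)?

40.44 m

Filament cross-section = π × (2.85/2)² = 6.3794 mm².
Length = 258 cm³ / 6.3794 mm² = 258000 / 6.3794 = 40442.67 mm = 40.44 m.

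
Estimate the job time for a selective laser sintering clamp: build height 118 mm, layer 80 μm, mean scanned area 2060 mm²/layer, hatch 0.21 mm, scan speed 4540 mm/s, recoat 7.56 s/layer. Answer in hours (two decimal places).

3.98 hours

Layer count = ceil(118 / 0.08) = 1475.
Per-layer scan distance = 2060 / 0.21 = 9809.5 mm.
Per-layer scan time: 9809.5 / 4540 → 2.1607 s.
Layer cycle = 2.1607 + 7.56 = 9.7207 s.
1475 layers × 9.7207 s/layer = 14338.0325 s, i.e. 3.98 hours.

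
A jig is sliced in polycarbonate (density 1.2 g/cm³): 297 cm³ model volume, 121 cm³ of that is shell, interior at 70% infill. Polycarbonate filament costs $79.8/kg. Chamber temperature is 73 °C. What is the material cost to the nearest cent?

Infill region: 297 − 121 → 176 cm³.
Infill deposited = 0.70 × 176, so 123.2 cm³.
Total printed volume = 121 + 123.2, so 244.2 cm³.
Mass: 244.2 × 1.2 → 293.04 g.
Cost = 293.04 g / 1000 × $79.8/kg = $23.38.

$23.38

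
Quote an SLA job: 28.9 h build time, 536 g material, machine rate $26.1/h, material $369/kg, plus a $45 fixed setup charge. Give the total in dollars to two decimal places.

$997.07

Time charge: 26.1 × 28.9 → $754.29.
Material charge = 369 × 536/1000 = $197.784.
Adding setup: 754.29 + 197.784 + 45 → 997.074 ≈ $997.07.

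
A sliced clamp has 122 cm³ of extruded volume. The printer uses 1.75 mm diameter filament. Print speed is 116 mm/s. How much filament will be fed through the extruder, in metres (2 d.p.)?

50.72 m

A = π r² = π × 0.875² = 2.4053 mm².
Length = 122 cm³ / 2.4053 mm² = 122000 / 2.4053 = 50721.32 mm = 50.72 m.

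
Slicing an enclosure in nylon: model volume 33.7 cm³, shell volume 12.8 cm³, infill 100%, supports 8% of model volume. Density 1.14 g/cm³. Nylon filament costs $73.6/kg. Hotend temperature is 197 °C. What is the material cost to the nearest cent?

Volume inside the shell: 33.7 − 12.8 → 20.9 cm³.
Deposited infill: 1.00 × 20.9 → 20.9 cm³.
Support = 0.08 × 33.7 = 2.696 cm³.
Deposited volume: 12.8 + 20.9 + 2.696 → 36.396 cm³.
Mass = 36.396 × 1.14 = 41.49144 g.
Cost = 41.49144 g / 1000 × $73.6/kg = $3.05.

$3.05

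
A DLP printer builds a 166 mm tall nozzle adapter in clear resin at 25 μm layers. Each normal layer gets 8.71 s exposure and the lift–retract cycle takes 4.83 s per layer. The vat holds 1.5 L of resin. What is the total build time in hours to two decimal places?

Number of layers: 166 / 0.025 → 6640 (rounded up).
Cycle time = 8.71 + 4.83 = 13.54 s.
Total = 6640 × 13.54 = 89905.6 s = 24.97 hours.

24.97 hours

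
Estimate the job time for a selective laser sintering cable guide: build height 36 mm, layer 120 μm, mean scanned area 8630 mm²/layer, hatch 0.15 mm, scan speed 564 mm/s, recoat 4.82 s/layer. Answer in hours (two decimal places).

Layer count = ceil(36 / 0.12) = 300.
Per-layer scan distance = 8630 / 0.15 = 57533.3 mm.
Scan time per layer: 57533.3 / 564 → 102.0094 s.
Layer cycle = 102.0094 + 4.82 = 106.8294 s.
Build time = 300 × 106.8294 = 32048.82 s = 8.90 hours.

8.90 hours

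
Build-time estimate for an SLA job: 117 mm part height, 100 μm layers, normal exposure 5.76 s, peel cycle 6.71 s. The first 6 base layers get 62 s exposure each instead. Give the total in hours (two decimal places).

4.15 hours

Layers = ⌈117/0.1⌉ = 1170.
Burn-in layers: 6 × (62 + 6.71) → 412.26 s.
Remaining layers = 1164 × (5.76 + 6.71), so 14515.08 s.
Total = 412.26 + 14515.08 = 14927.34 s = 4.15 hours.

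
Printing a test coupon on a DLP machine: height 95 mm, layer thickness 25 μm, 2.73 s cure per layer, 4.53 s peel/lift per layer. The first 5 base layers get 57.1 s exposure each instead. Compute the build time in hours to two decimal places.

Layers = ⌈95/0.025⌉ = 3800.
Base layers: 5 × (57.1 + 4.53) → 308.15 s.
Regular layers = 3795 × (2.73 + 4.53) = 27551.7 s.
Total = 308.15 + 27551.7 = 27859.85 s = 7.74 hours.

7.74 hours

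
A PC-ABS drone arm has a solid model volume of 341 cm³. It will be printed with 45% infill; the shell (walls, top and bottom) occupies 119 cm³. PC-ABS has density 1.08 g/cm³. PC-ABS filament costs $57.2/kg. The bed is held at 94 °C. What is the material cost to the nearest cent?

Interior volume = 341 − 119, so 222 cm³.
Deposited infill: 0.45 × 222 → 99.9 cm³.
Total printed volume = 119 + 99.9, so 218.9 cm³.
Mass = 218.9 × 1.08, so 236.412 g.
At $57.2/kg: 236.412/1000 × 57.2 = $13.52.

$13.52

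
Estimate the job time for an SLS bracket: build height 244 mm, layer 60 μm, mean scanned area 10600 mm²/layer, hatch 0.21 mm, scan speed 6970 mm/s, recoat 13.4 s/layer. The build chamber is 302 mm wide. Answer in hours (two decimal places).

23.32 hours

Layer count = ceil(244 / 0.06) = 4067.
Hatch length per layer: 10600 / 0.21 → 50476.2 mm.
Per-layer scan time = 50476.2 / 6970 = 7.2419 s.
Time per layer: 7.2419 + 13.4 → 20.6419 s.
Build time = 4067 × 20.6419 = 83950.6073 s = 23.32 hours.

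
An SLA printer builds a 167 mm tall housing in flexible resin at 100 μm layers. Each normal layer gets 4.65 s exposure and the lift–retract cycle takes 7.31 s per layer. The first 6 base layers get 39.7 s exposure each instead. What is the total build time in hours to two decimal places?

5.61 hours

Layers = ⌈167/0.1⌉ = 1670.
Bottom layers = 6 × (39.7 + 7.31) = 282.06 s.
Normal layers: 1664 × (4.65 + 7.31) → 19901.44 s.
Sum: 282.06 + 19901.44 = 20183.5 s → 5.61 hours.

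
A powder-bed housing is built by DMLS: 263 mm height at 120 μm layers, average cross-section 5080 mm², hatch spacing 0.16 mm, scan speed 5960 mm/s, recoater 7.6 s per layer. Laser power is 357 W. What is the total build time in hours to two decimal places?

7.87 hours

Layer count = ceil(263 / 0.12) = 2192.
Scan path per layer = 5080 / 0.16, so 31750 mm.
Per-layer scan time = 31750 / 5960 = 5.3272 s.
Per-layer time = 5.3272 + 7.6, so 12.9272 s.
2192 layers × 12.9272 s/layer = 28336.4224 s, i.e. 7.87 hours.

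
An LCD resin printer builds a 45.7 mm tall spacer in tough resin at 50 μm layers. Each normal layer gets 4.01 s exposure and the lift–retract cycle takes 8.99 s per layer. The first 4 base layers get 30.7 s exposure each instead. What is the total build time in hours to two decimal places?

Layer count = ceil(45.7 / 0.05) = 914.
Burn-in layers = 4 × (30.7 + 8.99), so 158.76 s.
Normal layers = 910 × (4.01 + 8.99), so 11830 s.
Total = 158.76 + 11830 = 11988.76 s = 3.33 hours.

3.33 hours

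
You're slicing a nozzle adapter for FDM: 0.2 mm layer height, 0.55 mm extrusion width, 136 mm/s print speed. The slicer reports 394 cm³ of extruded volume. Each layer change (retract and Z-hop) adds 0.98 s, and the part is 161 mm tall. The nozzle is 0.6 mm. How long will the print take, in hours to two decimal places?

Extrusion cross-section = 0.2 × 0.55, so 0.11 mm².
Path length: 394000 mm³ / 0.11 mm² → 3581818.2 mm.
Extrusion time: 3581818.2 / 136 → 26336.9 s.
Number of layers: 161 / 0.2 → 805 (rounded up).
Layer-change overhead = 805 × 0.98 = 788.9 s.
Total = 26336.9 + 788.9 = 27125.8 s = 7.53 hours.

7.53 hours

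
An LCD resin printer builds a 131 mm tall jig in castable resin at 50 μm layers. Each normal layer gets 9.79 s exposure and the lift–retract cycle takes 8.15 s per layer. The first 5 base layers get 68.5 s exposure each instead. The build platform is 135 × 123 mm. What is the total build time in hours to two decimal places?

Layers = ⌈131/0.05⌉ = 2620.
Bottom layers = 5 × (68.5 + 8.15) = 383.25 s.
Remaining layers: 2615 × (9.79 + 8.15) → 46913.1 s.
Total = 383.25 + 46913.1 = 47296.35 s = 13.14 hours.

13.14 hours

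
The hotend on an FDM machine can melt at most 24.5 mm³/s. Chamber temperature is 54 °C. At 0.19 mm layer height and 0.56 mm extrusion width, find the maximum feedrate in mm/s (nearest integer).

230 mm/s

Extrusion cross-section = 0.19 × 0.56, so 0.1064 mm².
v_max = Q/A = 24.5/0.1064 = 230.26 mm/s → 230 mm/s.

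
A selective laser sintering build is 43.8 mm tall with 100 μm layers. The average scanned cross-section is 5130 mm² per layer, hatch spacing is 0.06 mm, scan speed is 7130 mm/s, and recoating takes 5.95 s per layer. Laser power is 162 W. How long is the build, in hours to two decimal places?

2.18 hours

Layer count = ceil(43.8 / 0.1) = 438.
Scan path per layer = 5130 / 0.06 = 85500 mm.
Laser time per layer = 85500 / 7130 = 11.9916 s.
Time per layer = 11.9916 + 5.95, so 17.9416 s.
438 layers × 17.9416 s/layer = 7858.4208 s, i.e. 2.18 hours.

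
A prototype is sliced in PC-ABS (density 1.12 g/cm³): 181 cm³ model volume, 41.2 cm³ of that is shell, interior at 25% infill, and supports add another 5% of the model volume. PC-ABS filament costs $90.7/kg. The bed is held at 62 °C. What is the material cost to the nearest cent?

$8.65

Volume inside the shell: 181 − 41.2 → 139.8 cm³.
Infill volume: 0.25 × 139.8 → 34.95 cm³.
Support = 0.05 × 181 = 9.05 cm³.
Total printed volume = 41.2 + 34.95 + 9.05 = 85.2 cm³.
Mass: 85.2 × 1.12 → 95.424 g.
Cost = 95.424 g / 1000 × $90.7/kg = $8.65.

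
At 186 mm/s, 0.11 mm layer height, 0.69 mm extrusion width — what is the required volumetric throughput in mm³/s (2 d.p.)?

14.12

Bead cross-section = 0.11 × 0.69, so 0.0759 mm².
Volumetric flow = 186 × 0.0759 = 14.12 mm³/s.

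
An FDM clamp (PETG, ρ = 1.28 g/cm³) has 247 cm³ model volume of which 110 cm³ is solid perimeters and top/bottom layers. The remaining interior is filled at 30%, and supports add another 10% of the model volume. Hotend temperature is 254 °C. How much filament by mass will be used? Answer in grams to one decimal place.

Interior volume = 247 − 110, so 137 cm³.
Deposited infill: 0.30 × 137 → 41.1 cm³.
Support = 0.10 × 247 = 24.7 cm³.
Total printed volume = 110 + 41.1 + 24.7, so 175.8 cm³.
Mass = 175.8 × 1.28 = 225.024 g.

225.0 g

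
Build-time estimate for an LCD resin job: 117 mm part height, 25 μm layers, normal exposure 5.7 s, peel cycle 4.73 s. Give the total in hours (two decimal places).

Layer count = ceil(117 / 0.025) = 4680.
Cycle time: 5.7 + 4.73 → 10.43 s.
Total = 4680 × 10.43 = 48812.4 s = 13.56 hours.

13.56 hours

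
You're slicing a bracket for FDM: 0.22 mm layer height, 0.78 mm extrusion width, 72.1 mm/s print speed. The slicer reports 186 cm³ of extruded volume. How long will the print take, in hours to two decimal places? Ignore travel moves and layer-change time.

Line area: 0.22 × 0.78 → 0.1716 mm².
Toolpath length = 186 cm³ / 0.1716 mm² = 186000 / 0.1716 = 1083916.1 mm.
Print-move time = 1083916.1 / 72.1 = 15033.5 s.
That's 15033.5 s → 4.18 hours.

4.18 hours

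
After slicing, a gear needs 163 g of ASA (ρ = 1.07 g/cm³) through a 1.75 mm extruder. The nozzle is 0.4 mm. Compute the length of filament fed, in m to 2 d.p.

Extruded volume: 163/1.07 = 152.3364 cm³ (152336.4 mm³).
Filament cross-section = π × (1.75/2)² = 2.4053 mm².
Length = 152336.4 / 2.4053 = 63333.64 mm = 63.33 m.

63.33 m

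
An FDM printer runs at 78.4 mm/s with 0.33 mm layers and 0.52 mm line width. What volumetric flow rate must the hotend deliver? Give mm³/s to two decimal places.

13.45

Extrusion cross-section: 0.33 × 0.52 → 0.1716 mm².
Q = v·A = 78.4 × 0.1716 = 13.45 mm³/s.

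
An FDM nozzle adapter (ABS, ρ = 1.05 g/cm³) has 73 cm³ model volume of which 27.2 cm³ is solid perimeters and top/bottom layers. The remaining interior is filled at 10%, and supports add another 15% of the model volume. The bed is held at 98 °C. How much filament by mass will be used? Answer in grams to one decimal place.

44.9 g

Infill region = 73 − 27.2 = 45.8 cm³.
Infill volume = 0.10 × 45.8, so 4.58 cm³.
Support = 0.15 × 73, so 10.95 cm³.
Deposited volume = 27.2 + 4.58 + 10.95, so 42.73 cm³.
Mass = 42.73 × 1.05, so 44.8665 g.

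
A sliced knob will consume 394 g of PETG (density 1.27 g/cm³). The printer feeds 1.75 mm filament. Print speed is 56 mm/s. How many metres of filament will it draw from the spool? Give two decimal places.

Volume = 394 g / 1.27 g·cm⁻³ = 310.2362 cm³ = 310236.2 mm³.
Filament cross-section = π × (1.75/2)² = 2.4053 mm².
Length = 310236.2 / 2.4053 = 128980.25 mm = 128.98 m.

128.98 m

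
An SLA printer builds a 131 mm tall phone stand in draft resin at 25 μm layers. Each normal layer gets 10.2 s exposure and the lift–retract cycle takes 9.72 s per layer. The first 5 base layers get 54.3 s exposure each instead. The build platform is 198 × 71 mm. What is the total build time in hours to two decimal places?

Layers = ⌈131/0.025⌉ = 5240.
Burn-in layers = 5 × (54.3 + 9.72), so 320.1 s.
Regular layers = 5235 × (10.2 + 9.72), so 104281.2 s.
Total = 320.1 + 104281.2 = 104601.3 s = 29.06 hours.

29.06 hours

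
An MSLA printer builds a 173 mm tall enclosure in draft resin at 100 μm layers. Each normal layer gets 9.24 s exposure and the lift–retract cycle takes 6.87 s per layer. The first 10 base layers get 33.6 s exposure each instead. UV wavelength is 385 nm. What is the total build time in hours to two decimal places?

7.81 hours

Layers = ⌈173/0.1⌉ = 1730.
Burn-in layers = 10 × (33.6 + 6.87), so 404.7 s.
Remaining layers = 1720 × (9.24 + 6.87) = 27709.2 s.
Sum: 404.7 + 27709.2 = 28113.9 s → 7.81 hours.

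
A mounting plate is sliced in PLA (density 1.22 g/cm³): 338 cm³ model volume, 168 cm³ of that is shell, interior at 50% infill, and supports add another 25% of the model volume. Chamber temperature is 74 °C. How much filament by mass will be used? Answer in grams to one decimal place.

411.8 g

Volume inside the shell: 338 − 168 → 170 cm³.
Infill deposited = 0.50 × 170 = 85 cm³.
Support: 0.25 × 338 → 84.5 cm³.
Total extruded = 168 + 85 + 84.5, so 337.5 cm³.
Mass = 337.5 × 1.22, so 411.75 g.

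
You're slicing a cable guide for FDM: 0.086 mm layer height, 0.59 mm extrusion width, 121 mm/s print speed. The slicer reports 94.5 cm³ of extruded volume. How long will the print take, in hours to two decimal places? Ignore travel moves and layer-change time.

4.28 hours

Bead cross-section = 0.086 × 0.59 = 0.05074 mm².
Path length: 94500 mm³ / 0.05074 mm² → 1862435.9 mm.
Extrusion time = 1862435.9 / 121 = 15392 s.
That's 15392 s → 4.28 hours.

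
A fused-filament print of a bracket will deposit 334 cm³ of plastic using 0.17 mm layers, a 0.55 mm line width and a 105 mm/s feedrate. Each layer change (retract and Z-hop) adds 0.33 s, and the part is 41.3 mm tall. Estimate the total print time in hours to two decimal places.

Extrusion cross-section = 0.17 × 0.55, so 0.0935 mm².
Path length: 334000 mm³ / 0.0935 mm² → 3572192.5 mm.
Print-move time = 3572192.5 / 105, so 34020.9 s.
Layers = ⌈41.3/0.17⌉ = 243.
Z-hop total = 243 × 0.33, so 80.19 s.
Altogether 34020.9 + 80.19 = 34101.09 s, i.e. 9.47 hours.

9.47 hours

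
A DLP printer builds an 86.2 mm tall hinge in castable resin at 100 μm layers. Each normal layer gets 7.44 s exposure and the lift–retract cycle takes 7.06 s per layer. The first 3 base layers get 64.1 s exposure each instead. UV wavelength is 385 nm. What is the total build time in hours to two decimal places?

Layer count = ceil(86.2 / 0.1) = 862.
Burn-in layers = 3 × (64.1 + 7.06), so 213.48 s.
Remaining layers: 859 × (7.44 + 7.06) → 12455.5 s.
Sum: 213.48 + 12455.5 = 12668.98 s → 3.52 hours.

3.52 hours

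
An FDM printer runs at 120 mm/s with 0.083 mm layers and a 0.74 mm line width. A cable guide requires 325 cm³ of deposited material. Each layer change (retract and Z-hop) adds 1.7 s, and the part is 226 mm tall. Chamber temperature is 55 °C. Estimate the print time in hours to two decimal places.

Line area = 0.083 × 0.74, so 0.06142 mm².
Total extruded path = 325000/0.06142 = 5291436 mm.
Print-move time = 5291436 / 120, so 44095.3 s.
Layer count = ceil(226 / 0.083) = 2723.
Non-print overhead = 2723 × 1.7 = 4629.1 s.
Total = 44095.3 + 4629.1 = 48724.4 s = 13.53 hours.

13.53 hours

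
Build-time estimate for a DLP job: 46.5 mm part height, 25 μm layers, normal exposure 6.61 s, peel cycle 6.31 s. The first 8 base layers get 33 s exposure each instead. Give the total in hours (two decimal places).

6.73 hours

Layers = ⌈46.5/0.025⌉ = 1860.
Bottom layers = 8 × (33 + 6.31), so 314.48 s.
Normal layers = 1852 × (6.61 + 6.31), so 23927.84 s.
Sum: 314.48 + 23927.84 = 24242.32 s → 6.73 hours.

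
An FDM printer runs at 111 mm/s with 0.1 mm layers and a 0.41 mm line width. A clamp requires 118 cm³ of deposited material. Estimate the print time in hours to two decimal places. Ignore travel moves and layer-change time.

Line area = 0.1 × 0.41 = 0.041 mm².
Total extruded path = 118000/0.041 = 2878048.8 mm.
Extrusion time = 2878048.8 / 111 = 25928.4 s.
In the requested units: 25928.4 s = 7.20 hours.

7.20 hours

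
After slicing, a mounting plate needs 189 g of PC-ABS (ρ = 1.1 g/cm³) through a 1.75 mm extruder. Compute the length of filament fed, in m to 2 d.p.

71.43 m

Extruded volume: 189/1.1 = 171.8182 cm³ (171818.2 mm³).
Cross-section of 1.75 mm filament: π·(1.75/2)² = 2.4053 mm².
Length = 171818.2 / 2.4053 = 71433.17 mm = 71.43 m.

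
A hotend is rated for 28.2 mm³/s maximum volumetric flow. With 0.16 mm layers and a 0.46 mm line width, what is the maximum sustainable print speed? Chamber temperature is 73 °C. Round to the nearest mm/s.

A = 0.16 × 0.46 = 0.0736 mm².
Max speed = 28.2 / 0.0736 = 383.15 ≈ 383 mm/s.

383 mm/s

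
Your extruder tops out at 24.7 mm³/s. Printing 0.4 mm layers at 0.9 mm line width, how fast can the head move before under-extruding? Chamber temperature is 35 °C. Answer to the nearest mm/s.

69 mm/s

A = 0.4 × 0.9 = 0.36 mm².
v_max = Q/A = 24.7/0.36 = 68.61 mm/s → 69 mm/s.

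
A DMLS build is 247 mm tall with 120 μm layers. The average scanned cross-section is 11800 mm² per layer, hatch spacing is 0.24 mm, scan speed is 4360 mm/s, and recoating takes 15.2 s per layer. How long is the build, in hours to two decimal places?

Layers = ⌈247/0.12⌉ = 2059.
Scan path per layer = 11800 / 0.24 = 49166.7 mm.
Laser time per layer = 49166.7 / 4360 = 11.2768 s.
Per-layer time = 11.2768 + 15.2 = 26.4768 s.
Build time = 2059 × 26.4768 = 54515.7312 s = 15.14 hours.

15.14 hours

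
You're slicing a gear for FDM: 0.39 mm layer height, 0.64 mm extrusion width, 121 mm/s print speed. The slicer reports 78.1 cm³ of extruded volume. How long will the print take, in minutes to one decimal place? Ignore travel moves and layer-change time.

Line area: 0.39 × 0.64 → 0.2496 mm².
Path length: 78100 mm³ / 0.2496 mm² → 312900.6 mm.
Print-move time = 312900.6 / 121 = 2586 s.
2586 s = 43.1 minutes.

43.1 minutes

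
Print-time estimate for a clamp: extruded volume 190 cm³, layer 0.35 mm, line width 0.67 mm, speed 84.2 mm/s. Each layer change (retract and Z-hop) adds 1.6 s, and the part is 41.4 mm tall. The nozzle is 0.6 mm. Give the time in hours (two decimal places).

2.73 hours

Line area: 0.35 × 0.67 → 0.2345 mm².
Toolpath length = 190 cm³ / 0.2345 mm² = 190000 / 0.2345 = 810234.5 mm.
Extrusion time: 810234.5 / 84.2 → 9622.7 s.
Layers = ⌈41.4/0.35⌉ = 119.
Layer-change overhead: 119 × 1.6 → 190.4 s.
Total = 9622.7 + 190.4 = 9813.1 s = 2.73 hours.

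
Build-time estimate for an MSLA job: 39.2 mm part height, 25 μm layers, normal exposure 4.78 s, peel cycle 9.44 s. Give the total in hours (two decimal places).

6.19 hours

Number of layers: 39.2 / 0.025 → 1568 (rounded up).
Each layer takes = 4.78 + 9.44 = 14.22 s.
Total = 1568 × 14.22 = 22296.96 s = 6.19 hours.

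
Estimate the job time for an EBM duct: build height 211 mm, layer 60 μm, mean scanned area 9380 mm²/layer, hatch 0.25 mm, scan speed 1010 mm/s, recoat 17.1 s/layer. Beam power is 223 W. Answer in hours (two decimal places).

53.00 hours

Number of layers: 211 / 0.06 → 3517 (rounded up).
Per-layer scan distance: 9380 / 0.25 → 37520 mm.
Beam time per layer = 37520 / 1010, so 37.1485 s.
Layer cycle = 37.1485 + 17.1 = 54.2485 s.
3517 layers × 54.2485 s/layer = 190791.9745 s, i.e. 53.00 hours.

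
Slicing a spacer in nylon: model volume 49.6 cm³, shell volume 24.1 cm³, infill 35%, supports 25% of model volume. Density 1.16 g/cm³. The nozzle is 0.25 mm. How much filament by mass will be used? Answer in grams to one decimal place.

52.7 g

Volume inside the shell = 49.6 − 24.1 = 25.5 cm³.
Infill volume = 0.35 × 25.5, so 8.925 cm³.
Support: 0.25 × 49.6 → 12.4 cm³.
Deposited volume: 24.1 + 8.925 + 12.4 → 45.425 cm³.
Mass = 45.425 × 1.16, so 52.693 g.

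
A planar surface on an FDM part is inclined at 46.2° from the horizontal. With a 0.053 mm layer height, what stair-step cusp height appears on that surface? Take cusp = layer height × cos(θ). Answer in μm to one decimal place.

36.7 μm

h_c = t·cos θ = 0.053 × 0.6921 = 0.036681 mm (36.7 μm).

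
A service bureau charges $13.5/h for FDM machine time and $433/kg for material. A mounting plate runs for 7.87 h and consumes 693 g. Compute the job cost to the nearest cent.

$406.31

Machine cost = 13.5 × 7.87 = $106.245.
Feedstock cost: 433 × 693/1000 → $300.069.
Job cost: 106.245 + 300.069 = 406.314 ≈ $406.31.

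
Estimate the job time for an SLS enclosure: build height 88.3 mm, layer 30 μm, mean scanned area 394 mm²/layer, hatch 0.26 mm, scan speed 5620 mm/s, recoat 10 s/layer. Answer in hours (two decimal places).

8.40 hours

Layer count = ceil(88.3 / 0.03) = 2944.
Hatch length per layer: 394 / 0.26 → 1515.4 mm.
Laser time per layer: 1515.4 / 5620 → 0.2696 s.
Time per layer: 0.2696 + 10 → 10.2696 s.
Build time = 2944 × 10.2696 = 30233.7024 s = 8.40 hours.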